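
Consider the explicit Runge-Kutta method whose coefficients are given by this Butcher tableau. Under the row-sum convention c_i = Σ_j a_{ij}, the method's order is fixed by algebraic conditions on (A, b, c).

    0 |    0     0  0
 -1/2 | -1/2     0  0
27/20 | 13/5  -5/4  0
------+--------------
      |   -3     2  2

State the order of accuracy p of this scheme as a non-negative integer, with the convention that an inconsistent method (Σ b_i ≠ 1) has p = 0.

b = (-3, 2, 2)
c = (0, -1/2, 27/20)
Ac = (0, 0, 5/8)
Σ b_i: (-3)·1 + 2·1 + 2·1 = 1 ✓
b·c: 2·(-1/2) + 2·27/20 = 17/10 ≠ 1/2 ⇒ order 1.

1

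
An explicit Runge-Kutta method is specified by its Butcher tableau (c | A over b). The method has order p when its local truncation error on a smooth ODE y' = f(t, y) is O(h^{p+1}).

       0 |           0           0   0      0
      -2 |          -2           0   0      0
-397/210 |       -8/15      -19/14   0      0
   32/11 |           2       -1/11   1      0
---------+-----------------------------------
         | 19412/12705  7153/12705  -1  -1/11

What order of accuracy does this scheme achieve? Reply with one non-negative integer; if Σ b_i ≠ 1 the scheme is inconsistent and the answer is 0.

b = (19412/12705, 7153/12705, -1, -1/11)
c = (0, -2, -397/210, 32/11)
Ac = (0, 0, 19/7, -3947/2310)
Σ b_i: 19412/12705·1 + 7153/12705·1 + (-1)·1 + (-1/11)·1 = 1 ✓
b·c: 7153/12705·(-2) + (-1)·(-397/210) + (-1/11)·32/11 = 1/2 ✓
b·c²: 7153/12705·4 + (-1)·157609/44100 + (-1/11)·1024/121 = -122748539/58697100 ≠ 1/3 ⇒ order 2.
b·Ac: (-1)·19/7 + (-1/11)·(-3947/2310) = -9289/3630 ≠ 1/6

2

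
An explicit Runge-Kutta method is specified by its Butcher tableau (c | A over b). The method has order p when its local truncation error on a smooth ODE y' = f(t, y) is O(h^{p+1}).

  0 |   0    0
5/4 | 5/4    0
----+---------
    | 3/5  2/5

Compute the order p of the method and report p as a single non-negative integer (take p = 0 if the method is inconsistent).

b = (3/5, 2/5)
c = (0, 5/4)
Σ b_i: 3/5·1 + 2/5·1 = 1 ✓
b·c: 2/5·5/4 = 1/2 ✓; 2 stages ⇒ order 2.

2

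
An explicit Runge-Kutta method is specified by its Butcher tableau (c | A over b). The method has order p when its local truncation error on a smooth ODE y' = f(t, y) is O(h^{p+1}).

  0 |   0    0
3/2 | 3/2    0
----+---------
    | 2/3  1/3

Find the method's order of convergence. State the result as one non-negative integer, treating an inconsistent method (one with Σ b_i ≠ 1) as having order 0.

b = (2/3, 1/3)
c = (0, 3/2)
Σ b_i: 2/3·1 + 1/3·1 = 1 ✓
b·c: 1/3·3/2 = 1/2 ✓; 2 stages ⇒ order 2.

2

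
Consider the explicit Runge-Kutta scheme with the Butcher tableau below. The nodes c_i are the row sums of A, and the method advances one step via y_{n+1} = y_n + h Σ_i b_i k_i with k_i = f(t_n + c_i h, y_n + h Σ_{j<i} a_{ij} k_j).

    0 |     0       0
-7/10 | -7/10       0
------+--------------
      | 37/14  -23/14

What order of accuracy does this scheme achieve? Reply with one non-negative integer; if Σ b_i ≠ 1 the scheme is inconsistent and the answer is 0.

b = (37/14, -23/14)
c = (0, -7/10)
Σ b_i: 37/14·1 + (-23/14)·1 = 1 ✓
b·c: (-23/14)·(-7/10) = 23/20 ≠ 1/2 ⇒ order 1.

1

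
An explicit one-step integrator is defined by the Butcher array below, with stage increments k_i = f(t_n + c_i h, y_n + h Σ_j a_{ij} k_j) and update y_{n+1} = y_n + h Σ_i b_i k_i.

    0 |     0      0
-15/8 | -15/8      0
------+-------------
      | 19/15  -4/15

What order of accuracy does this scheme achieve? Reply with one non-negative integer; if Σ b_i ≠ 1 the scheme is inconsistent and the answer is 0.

2

b = (19/15, -4/15)
c = (0, -15/8)
Σ b_i: 19/15·1 + (-4/15)·1 = 1 ✓
b·c: (-4/15)·(-15/8) = 1/2 ✓; 2 stages ⇒ order 2.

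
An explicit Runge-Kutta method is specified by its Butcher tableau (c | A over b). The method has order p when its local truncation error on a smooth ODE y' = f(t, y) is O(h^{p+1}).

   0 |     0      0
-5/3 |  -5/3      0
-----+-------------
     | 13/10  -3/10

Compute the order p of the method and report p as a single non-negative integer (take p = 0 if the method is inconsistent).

2

b = (13/10, -3/10)
c = (0, -5/3)
Σ b_i: 13/10·1 + (-3/10)·1 = 1 ✓
b·c: (-3/10)·(-5/3) = 1/2 ✓; 2 stages ⇒ order 2.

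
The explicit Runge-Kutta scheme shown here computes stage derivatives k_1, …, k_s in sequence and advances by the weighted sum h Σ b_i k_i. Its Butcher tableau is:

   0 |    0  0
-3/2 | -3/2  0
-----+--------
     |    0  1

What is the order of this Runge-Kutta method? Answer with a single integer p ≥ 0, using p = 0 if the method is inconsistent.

1

b = (0, 1)
c = (0, -3/2)
Σ b_i: 1·1 = 1 ✓
b·c: 1·(-3/2) = -3/2 ≠ 1/2 ⇒ order 1.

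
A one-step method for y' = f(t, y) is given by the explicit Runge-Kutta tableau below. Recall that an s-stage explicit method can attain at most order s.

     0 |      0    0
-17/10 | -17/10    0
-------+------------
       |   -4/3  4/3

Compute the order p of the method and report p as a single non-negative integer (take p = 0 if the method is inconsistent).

b = (-4/3, 4/3)
c = (0, -17/10)
Σ b_i: (-4/3)·1 + 4/3·1 = 0 ≠ 1 ⇒ order 0.

0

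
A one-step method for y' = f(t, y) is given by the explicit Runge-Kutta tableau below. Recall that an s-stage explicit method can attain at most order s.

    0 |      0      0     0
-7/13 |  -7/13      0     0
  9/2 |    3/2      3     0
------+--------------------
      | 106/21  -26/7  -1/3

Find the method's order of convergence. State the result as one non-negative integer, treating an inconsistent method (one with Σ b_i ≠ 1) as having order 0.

2

b = (106/21, -26/7, -1/3)
c = (0, -7/13, 9/2)
Ac = (0, 0, -21/13)
Σ b_i: 106/21·1 + (-26/7)·1 + (-1/3)·1 = 1 ✓
b·c: (-26/7)·(-7/13) + (-1/3)·9/2 = 1/2 ✓
b·c²: (-26/7)·49/169 + (-1/3)·81/4 = -407/52 ≠ 1/3 ⇒ order 2.
b·Ac: (-1/3)·(-21/13) = 7/13 ≠ 1/6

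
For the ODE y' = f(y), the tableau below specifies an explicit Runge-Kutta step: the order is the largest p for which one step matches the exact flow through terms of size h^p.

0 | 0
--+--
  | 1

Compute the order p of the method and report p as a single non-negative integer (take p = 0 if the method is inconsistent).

b = (1)
c = (0)
Σ b_i: 1·1 = 1 ✓; 1 stage ⇒ order 1.

1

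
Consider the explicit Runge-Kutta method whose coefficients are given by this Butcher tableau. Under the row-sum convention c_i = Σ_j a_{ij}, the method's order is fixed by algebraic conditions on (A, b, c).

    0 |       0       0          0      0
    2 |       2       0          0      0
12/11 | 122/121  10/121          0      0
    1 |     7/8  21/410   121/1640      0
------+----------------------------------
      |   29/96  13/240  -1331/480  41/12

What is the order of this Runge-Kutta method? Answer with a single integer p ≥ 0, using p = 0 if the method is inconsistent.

4

b = (29/96, 13/240, -1331/480, 41/12)
c = (0, 2, 12/11, 1)
Ac = (0, 0, 20/121, 15/82)
Σ b_i: 29/96·1 + 13/240·1 + (-1331/480)·1 + 41/12·1 = 1 ✓
b·c: 13/240·2 + (-1331/480)·12/11 + 41/12·1 = 1/2 ✓
b·c²: 13/240·4 + (-1331/480)·144/121 + 41/12·1 = 1/3 ✓
b·Ac: (-1331/480)·20/121 + 41/12·15/82 = 1/6 ✓
b·c³: 13/240·8 + (-1331/480)·1728/1331 + 41/12·1 = 1/4 ✓
b·(c∘Ac): (-1331/480)·240/1331 + 41/12·15/82 = 1/8 ✓
b·Ac²: (-1331/480)·40/121 + 41/12·12/41 = 1/12 ✓
b·A²c: 41/12·1/82 = 1/24 ✓; 4 stages ⇒ order 4.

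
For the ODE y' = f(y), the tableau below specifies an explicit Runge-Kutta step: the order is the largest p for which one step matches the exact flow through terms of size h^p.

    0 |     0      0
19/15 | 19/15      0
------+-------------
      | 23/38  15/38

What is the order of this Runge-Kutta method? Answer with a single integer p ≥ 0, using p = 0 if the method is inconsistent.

b = (23/38, 15/38)
c = (0, 19/15)
Σ b_i: 23/38·1 + 15/38·1 = 1 ✓
b·c: 15/38·19/15 = 1/2 ✓; 2 stages ⇒ order 2.

2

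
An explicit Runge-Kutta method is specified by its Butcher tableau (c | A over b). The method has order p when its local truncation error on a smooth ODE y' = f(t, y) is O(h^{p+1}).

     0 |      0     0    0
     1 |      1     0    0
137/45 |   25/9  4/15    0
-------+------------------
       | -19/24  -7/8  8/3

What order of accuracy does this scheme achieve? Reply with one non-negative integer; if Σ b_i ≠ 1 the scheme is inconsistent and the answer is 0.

1

b = (-19/24, -7/8, 8/3)
c = (0, 1, 137/45)
Ac = (0, 0, 4/15)
Σ b_i: (-19/24)·1 + (-7/8)·1 + 8/3·1 = 1 ✓
b·c: (-7/8)·1 + 8/3·137/45 = 7823/1080 ≠ 1/2 ⇒ order 1.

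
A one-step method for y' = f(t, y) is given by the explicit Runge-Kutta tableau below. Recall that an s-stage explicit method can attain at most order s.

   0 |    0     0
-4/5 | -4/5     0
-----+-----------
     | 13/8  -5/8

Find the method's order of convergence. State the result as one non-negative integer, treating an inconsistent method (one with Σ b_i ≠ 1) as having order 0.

2

b = (13/8, -5/8)
c = (0, -4/5)
Σ b_i: 13/8·1 + (-5/8)·1 = 1 ✓
b·c: (-5/8)·(-4/5) = 1/2 ✓; 2 stages ⇒ order 2.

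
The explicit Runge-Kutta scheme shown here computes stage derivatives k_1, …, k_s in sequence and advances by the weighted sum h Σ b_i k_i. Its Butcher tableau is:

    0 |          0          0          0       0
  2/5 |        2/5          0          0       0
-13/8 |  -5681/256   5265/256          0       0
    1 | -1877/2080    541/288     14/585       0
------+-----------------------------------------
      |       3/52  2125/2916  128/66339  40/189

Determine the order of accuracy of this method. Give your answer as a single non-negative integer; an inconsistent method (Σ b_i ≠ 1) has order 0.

4

b = (3/52, 2125/2916, 128/66339, 40/189)
c = (0, 2/5, -13/8, 1)
Ac = (0, 0, 1053/128, 57/80)
Σ b_i: 3/52·1 + 2125/2916·1 + 128/66339·1 + 40/189·1 = 1 ✓
b·c: 2125/2916·2/5 + 128/66339·(-13/8) + 40/189·1 = 1/2 ✓
b·c²: 2125/2916·4/25 + 128/66339·169/64 + 40/189·1 = 1/3 ✓
b·Ac: 128/66339·1053/128 + 40/189·57/80 = 1/6 ✓
b·c³: 2125/2916·8/125 + 128/66339·(-2197/512) + 40/189·1 = 1/4 ✓
b·(c∘Ac): 128/66339·(-13689/1024) + 40/189·57/80 = 1/8 ✓
b·Ac²: 128/66339·1053/320 + 40/189·291/800 = 1/12 ✓
b·A²c: 40/189·63/320 = 1/24 ✓; 4 stages ⇒ order 4.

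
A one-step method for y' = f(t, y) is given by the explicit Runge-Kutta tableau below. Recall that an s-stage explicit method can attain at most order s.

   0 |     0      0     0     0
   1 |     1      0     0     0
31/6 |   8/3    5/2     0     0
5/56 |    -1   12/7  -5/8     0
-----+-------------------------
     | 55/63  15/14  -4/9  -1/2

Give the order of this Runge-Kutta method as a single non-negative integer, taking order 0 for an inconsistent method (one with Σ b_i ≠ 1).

b = (55/63, 15/14, -4/9, -1/2)
c = (0, 1, 31/6, 5/56)
Ac = (0, 0, 5/2, -509/336)
Σ b_i: 55/63·1 + 15/14·1 + (-4/9)·1 + (-1/2)·1 = 1 ✓
b·c: 15/14·1 + (-4/9)·31/6 + (-1/2)·5/56 = -3839/3024 ≠ 1/2 ⇒ order 1.

1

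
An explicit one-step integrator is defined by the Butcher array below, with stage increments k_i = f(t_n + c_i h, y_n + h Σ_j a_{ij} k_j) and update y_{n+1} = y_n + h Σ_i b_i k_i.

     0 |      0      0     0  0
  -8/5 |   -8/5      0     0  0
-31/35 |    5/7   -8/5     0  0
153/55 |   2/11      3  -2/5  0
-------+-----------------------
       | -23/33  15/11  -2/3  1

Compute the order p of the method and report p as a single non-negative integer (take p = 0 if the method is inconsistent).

1

b = (-23/33, 15/11, -2/3, 1)
c = (0, -8/5, -31/35, 153/55)
Ac = (0, 0, 64/25, -778/175)
Σ b_i: (-23/33)·1 + 15/11·1 + (-2/3)·1 + 1·1 = 1 ✓
b·c: 15/11·(-8/5) + (-2/3)·(-31/35) + 1·153/55 = 25/21 ≠ 1/2 ⇒ order 1.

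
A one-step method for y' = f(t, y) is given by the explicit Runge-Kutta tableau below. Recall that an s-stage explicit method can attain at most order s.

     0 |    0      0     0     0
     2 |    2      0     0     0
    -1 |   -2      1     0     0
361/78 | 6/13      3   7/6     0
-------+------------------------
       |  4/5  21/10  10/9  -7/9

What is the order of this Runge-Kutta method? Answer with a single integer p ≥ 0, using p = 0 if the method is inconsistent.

b = (4/5, 21/10, 10/9, -7/9)
c = (0, 2, -1, 361/78)
Ac = (0, 0, 2, 29/6)
Σ b_i: 4/5·1 + 21/10·1 + 10/9·1 + (-7/9)·1 = 97/30 ≠ 1 ⇒ order 0.

0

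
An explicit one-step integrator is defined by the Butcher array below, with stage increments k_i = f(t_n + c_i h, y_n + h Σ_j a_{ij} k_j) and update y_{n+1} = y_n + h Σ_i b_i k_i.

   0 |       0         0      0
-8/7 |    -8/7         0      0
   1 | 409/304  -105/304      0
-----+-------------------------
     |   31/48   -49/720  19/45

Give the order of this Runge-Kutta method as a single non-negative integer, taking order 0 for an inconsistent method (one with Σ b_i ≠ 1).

b = (31/48, -49/720, 19/45)
c = (0, -8/7, 1)
Ac = (0, 0, 15/38)
Σ b_i: 31/48·1 + (-49/720)·1 + 19/45·1 = 1 ✓
b·c: (-49/720)·(-8/7) + 19/45·1 = 1/2 ✓
b·c²: (-49/720)·64/49 + 19/45·1 = 1/3 ✓
b·Ac: 19/45·15/38 = 1/6 ✓; 3 stages ⇒ order 3.

3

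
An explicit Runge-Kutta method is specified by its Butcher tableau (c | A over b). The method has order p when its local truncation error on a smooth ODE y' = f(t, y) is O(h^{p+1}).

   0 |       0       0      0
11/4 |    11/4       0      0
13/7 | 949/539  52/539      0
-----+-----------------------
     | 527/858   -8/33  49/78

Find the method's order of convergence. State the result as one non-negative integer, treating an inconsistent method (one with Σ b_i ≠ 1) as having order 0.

3

b = (527/858, -8/33, 49/78)
c = (0, 11/4, 13/7)
Ac = (0, 0, 13/49)
Σ b_i: 527/858·1 + (-8/33)·1 + 49/78·1 = 1 ✓
b·c: (-8/33)·11/4 + 49/78·13/7 = 1/2 ✓
b·c²: (-8/33)·121/16 + 49/78·169/49 = 1/3 ✓
b·Ac: 49/78·13/49 = 1/6 ✓; 3 stages ⇒ order 3.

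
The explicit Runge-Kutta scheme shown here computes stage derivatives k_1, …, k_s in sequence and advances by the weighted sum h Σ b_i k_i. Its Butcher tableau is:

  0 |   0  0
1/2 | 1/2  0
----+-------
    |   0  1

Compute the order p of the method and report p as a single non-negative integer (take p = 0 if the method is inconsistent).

b = (0, 1)
c = (0, 1/2)
Σ b_i: 1·1 = 1 ✓
b·c: 1·1/2 = 1/2 ✓; 2 stages ⇒ order 2.

2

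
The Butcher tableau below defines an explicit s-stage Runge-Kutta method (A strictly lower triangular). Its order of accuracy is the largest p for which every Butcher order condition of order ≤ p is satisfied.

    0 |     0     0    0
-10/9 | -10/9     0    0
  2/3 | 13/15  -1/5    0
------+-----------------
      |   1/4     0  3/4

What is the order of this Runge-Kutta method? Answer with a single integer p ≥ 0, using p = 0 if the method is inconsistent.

b = (1/4, 0, 3/4)
c = (0, -10/9, 2/3)
Ac = (0, 0, 2/9)
Σ b_i: 1/4·1 + 3/4·1 = 1 ✓
b·c: 3/4·2/3 = 1/2 ✓
b·c²: 3/4·4/9 = 1/3 ✓
b·Ac: 3/4·2/9 = 1/6 ✓; 3 stages ⇒ order 3.

3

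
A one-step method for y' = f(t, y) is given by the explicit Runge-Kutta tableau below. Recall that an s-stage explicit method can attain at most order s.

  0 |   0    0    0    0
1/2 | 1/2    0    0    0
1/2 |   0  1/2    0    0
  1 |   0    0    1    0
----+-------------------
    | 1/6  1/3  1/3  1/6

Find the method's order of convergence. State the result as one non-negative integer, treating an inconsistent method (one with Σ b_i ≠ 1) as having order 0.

4

b = (1/6, 1/3, 1/3, 1/6)
c = (0, 1/2, 1/2, 1)
Ac = (0, 0, 1/4, 1/2)
Σ b_i: 1/6·1 + 1/3·1 + 1/3·1 + 1/6·1 = 1 ✓
b·c: 1/3·1/2 + 1/3·1/2 + 1/6·1 = 1/2 ✓
b·c²: 1/3·1/4 + 1/3·1/4 + 1/6·1 = 1/3 ✓
b·Ac: 1/3·1/4 + 1/6·1/2 = 1/6 ✓
b·c³: 1/3·1/8 + 1/3·1/8 + 1/6·1 = 1/4 ✓
b·(c∘Ac): 1/3·1/8 + 1/6·1/2 = 1/8 ✓
b·Ac²: 1/3·1/8 + 1/6·1/4 = 1/12 ✓
b·A²c: 1/6·1/4 = 1/24 ✓; 4 stages ⇒ order 4.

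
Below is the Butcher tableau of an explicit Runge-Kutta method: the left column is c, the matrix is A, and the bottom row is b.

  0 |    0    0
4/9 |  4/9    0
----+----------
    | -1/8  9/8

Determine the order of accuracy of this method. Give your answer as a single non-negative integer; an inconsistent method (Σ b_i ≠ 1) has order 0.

2

b = (-1/8, 9/8)
c = (0, 4/9)
Σ b_i: (-1/8)·1 + 9/8·1 = 1 ✓
b·c: 9/8·4/9 = 1/2 ✓; 2 stages ⇒ order 2.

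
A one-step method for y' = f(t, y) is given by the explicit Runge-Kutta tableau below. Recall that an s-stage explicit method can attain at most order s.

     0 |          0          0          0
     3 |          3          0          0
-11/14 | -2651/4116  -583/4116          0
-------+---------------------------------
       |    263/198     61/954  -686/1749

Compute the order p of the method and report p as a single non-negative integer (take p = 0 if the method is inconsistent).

b = (263/198, 61/954, -686/1749)
c = (0, 3, -11/14)
Ac = (0, 0, -583/1372)
Σ b_i: 263/198·1 + 61/954·1 + (-686/1749)·1 = 1 ✓
b·c: 61/954·3 + (-686/1749)·(-11/14) = 1/2 ✓
b·c²: 61/954·9 + (-686/1749)·121/196 = 1/3 ✓
b·Ac: (-686/1749)·(-583/1372) = 1/6 ✓; 3 stages ⇒ order 3.

3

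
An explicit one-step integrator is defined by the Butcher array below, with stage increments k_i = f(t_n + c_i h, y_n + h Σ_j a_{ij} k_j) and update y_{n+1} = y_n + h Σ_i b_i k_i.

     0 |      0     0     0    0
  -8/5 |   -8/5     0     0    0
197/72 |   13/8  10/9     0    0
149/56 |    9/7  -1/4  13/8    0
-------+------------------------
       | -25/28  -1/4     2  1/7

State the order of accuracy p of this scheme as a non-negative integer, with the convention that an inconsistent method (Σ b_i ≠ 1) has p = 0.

1

b = (-25/28, -1/4, 2, 1/7)
c = (0, -8/5, 197/72, 149/56)
Ac = (0, 0, -16/9, 13957/2880)
Σ b_i: (-25/28)·1 + (-1/4)·1 + 2·1 + 1/7·1 = 1 ✓
b·c: (-1/4)·(-8/5) + 2·197/72 + 1/7·149/56 = 110291/17640 ≠ 1/2 ⇒ order 1.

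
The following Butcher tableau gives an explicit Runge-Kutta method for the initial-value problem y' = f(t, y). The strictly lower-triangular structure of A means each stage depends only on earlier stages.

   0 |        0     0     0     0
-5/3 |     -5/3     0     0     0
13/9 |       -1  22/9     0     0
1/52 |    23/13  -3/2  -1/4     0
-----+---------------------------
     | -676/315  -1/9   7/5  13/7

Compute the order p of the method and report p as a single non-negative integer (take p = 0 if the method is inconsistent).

1

b = (-676/315, -1/9, 7/5, 13/7)
c = (0, -5/3, 13/9, 1/52)
Ac = (0, 0, -110/27, 77/36)
Σ b_i: (-676/315)·1 + (-1/9)·1 + 7/5·1 + 13/7·1 = 1 ✓
b·c: (-1/9)·(-5/3) + 7/5·13/9 + 13/7·1/52 = 8479/3780 ≠ 1/2 ⇒ order 1.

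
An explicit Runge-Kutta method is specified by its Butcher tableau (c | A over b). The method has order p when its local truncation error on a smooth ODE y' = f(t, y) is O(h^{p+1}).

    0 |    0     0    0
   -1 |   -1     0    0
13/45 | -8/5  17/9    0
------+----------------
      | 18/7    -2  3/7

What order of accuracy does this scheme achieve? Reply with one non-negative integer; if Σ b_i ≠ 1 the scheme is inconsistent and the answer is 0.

1

b = (18/7, -2, 3/7)
c = (0, -1, 13/45)
Ac = (0, 0, -17/9)
Σ b_i: 18/7·1 + (-2)·1 + 3/7·1 = 1 ✓
b·c: (-2)·(-1) + 3/7·13/45 = 223/105 ≠ 1/2 ⇒ order 1.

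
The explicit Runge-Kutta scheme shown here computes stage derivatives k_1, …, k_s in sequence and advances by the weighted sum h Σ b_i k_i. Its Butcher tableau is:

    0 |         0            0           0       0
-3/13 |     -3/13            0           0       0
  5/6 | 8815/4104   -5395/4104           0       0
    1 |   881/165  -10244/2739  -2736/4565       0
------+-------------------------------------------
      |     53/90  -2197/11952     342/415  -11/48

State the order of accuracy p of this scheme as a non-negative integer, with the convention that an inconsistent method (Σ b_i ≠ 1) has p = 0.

4

b = (53/90, -2197/11952, 342/415, -11/48)
c = (0, -3/13, 5/6, 1)
Ac = (0, 0, 415/1368, 4/11)
Σ b_i: 53/90·1 + (-2197/11952)·1 + 342/415·1 + (-11/48)·1 = 1 ✓
b·c: (-2197/11952)·(-3/13) + 342/415·5/6 + (-11/48)·1 = 1/2 ✓
b·c²: (-2197/11952)·9/169 + 342/415·25/36 + (-11/48)·1 = 1/3 ✓
b·Ac: 342/415·415/1368 + (-11/48)·4/11 = 1/6 ✓
b·c³: (-2197/11952)·(-27/2197) + 342/415·125/216 + (-11/48)·1 = 1/4 ✓
b·(c∘Ac): 342/415·2075/8208 + (-11/48)·4/11 = 1/8 ✓
b·Ac²: 342/415·(-415/5928) + (-11/48)·(-8/13) = 1/12 ✓
b·A²c: (-11/48)·(-2/11) = 1/24 ✓; 4 stages ⇒ order 4.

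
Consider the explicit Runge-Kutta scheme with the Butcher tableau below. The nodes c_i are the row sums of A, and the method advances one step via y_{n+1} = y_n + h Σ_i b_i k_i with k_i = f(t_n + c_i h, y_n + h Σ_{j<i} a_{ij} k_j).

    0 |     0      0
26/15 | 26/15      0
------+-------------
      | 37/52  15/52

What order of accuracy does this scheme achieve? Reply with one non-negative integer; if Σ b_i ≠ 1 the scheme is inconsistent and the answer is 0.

2

b = (37/52, 15/52)
c = (0, 26/15)
Σ b_i: 37/52·1 + 15/52·1 = 1 ✓
b·c: 15/52·26/15 = 1/2 ✓; 2 stages ⇒ order 2.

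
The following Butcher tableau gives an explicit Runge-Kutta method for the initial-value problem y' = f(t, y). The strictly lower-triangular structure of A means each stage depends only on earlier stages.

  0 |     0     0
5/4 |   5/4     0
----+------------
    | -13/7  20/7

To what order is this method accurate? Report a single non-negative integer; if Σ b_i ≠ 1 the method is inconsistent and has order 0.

1

b = (-13/7, 20/7)
c = (0, 5/4)
Σ b_i: (-13/7)·1 + 20/7·1 = 1 ✓
b·c: 20/7·5/4 = 25/7 ≠ 1/2 ⇒ order 1.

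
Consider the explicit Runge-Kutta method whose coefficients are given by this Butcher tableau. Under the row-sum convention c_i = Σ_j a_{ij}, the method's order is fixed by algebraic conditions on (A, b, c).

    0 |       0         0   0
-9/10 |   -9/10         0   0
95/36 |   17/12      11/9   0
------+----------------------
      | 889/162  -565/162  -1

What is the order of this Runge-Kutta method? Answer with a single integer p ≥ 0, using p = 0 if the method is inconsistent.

2

b = (889/162, -565/162, -1)
c = (0, -9/10, 95/36)
Ac = (0, 0, -11/10)
Σ b_i: 889/162·1 + (-565/162)·1 + (-1)·1 = 1 ✓
b·c: (-565/162)·(-9/10) + (-1)·95/36 = 1/2 ✓
b·c²: (-565/162)·81/100 + (-1)·9025/1296 = -63431/6480 ≠ 1/3 ⇒ order 2.
b·Ac: (-1)·(-11/10) = 11/10 ≠ 1/6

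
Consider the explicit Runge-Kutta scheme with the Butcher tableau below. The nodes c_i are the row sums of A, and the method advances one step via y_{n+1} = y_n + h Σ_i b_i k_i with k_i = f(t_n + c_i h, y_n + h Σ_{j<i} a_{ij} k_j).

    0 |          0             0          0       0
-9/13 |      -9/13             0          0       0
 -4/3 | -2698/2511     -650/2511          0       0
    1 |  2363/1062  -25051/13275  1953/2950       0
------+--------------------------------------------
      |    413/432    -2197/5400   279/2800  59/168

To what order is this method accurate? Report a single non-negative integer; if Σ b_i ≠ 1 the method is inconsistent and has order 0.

4

b = (413/432, -2197/5400, 279/2800, 59/168)
c = (0, -9/13, -4/3, 1)
Ac = (0, 0, 50/279, 25/59)
Σ b_i: 413/432·1 + (-2197/5400)·1 + 279/2800·1 + 59/168·1 = 1 ✓
b·c: (-2197/5400)·(-9/13) + 279/2800·(-4/3) + 59/168·1 = 1/2 ✓
b·c²: (-2197/5400)·81/169 + 279/2800·16/9 + 59/168·1 = 1/3 ✓
b·Ac: 279/2800·50/279 + 59/168·25/59 = 1/6 ✓
b·c³: (-2197/5400)·(-729/2197) + 279/2800·(-64/27) + 59/168·1 = 1/4 ✓
b·(c∘Ac): 279/2800·(-200/837) + 59/168·25/59 = 1/8 ✓
b·Ac²: 279/2800·(-50/403) + 59/168·209/767 = 1/12 ✓
b·A²c: 59/168·7/59 = 1/24 ✓; 4 stages ⇒ order 4.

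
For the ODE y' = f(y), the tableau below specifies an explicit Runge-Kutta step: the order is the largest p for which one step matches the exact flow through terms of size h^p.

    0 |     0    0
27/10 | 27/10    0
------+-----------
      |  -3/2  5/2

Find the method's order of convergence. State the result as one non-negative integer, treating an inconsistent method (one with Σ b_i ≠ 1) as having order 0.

1

b = (-3/2, 5/2)
c = (0, 27/10)
Σ b_i: (-3/2)·1 + 5/2·1 = 1 ✓
b·c: 5/2·27/10 = 27/4 ≠ 1/2 ⇒ order 1.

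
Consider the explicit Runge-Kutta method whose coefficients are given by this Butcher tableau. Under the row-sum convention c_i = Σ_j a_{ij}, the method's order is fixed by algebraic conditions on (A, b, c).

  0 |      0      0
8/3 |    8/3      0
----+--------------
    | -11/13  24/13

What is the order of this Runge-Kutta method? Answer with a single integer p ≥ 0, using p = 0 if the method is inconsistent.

1

b = (-11/13, 24/13)
c = (0, 8/3)
Σ b_i: (-11/13)·1 + 24/13·1 = 1 ✓
b·c: 24/13·8/3 = 64/13 ≠ 1/2 ⇒ order 1.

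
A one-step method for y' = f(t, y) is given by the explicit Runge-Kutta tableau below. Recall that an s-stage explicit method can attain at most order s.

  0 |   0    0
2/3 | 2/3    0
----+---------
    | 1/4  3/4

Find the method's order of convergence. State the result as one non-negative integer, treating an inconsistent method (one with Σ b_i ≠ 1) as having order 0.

b = (1/4, 3/4)
c = (0, 2/3)
Σ b_i: 1/4·1 + 3/4·1 = 1 ✓
b·c: 3/4·2/3 = 1/2 ✓; 2 stages ⇒ order 2.

2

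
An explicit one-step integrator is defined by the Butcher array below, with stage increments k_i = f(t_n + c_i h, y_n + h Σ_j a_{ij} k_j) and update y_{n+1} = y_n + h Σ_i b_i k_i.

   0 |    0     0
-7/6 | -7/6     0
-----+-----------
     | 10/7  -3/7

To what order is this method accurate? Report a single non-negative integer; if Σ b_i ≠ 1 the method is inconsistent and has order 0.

2

b = (10/7, -3/7)
c = (0, -7/6)
Σ b_i: 10/7·1 + (-3/7)·1 = 1 ✓
b·c: (-3/7)·(-7/6) = 1/2 ✓; 2 stages ⇒ order 2.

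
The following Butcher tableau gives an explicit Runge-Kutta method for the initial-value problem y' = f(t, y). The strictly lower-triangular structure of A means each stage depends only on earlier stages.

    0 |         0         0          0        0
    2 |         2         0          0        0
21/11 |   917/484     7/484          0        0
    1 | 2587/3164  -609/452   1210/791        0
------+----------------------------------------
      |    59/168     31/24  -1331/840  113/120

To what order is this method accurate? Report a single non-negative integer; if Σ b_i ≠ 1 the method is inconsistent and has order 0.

b = (59/168, 31/24, -1331/840, 113/120)
c = (0, 2, 21/11, 1)
Ac = (0, 0, 7/242, 51/226)
Σ b_i: 59/168·1 + 31/24·1 + (-1331/840)·1 + 113/120·1 = 1 ✓
b·c: 31/24·2 + (-1331/840)·21/11 + 113/120·1 = 1/2 ✓
b·c²: 31/24·4 + (-1331/840)·441/121 + 113/120·1 = 1/3 ✓
b·Ac: (-1331/840)·7/242 + 113/120·51/226 = 1/6 ✓
b·c³: 31/24·8 + (-1331/840)·9261/1331 + 113/120·1 = 1/4 ✓
b·(c∘Ac): (-1331/840)·147/2662 + 113/120·51/226 = 1/8 ✓
b·Ac²: (-1331/840)·7/121 + 113/120·21/113 = 1/12 ✓
b·A²c: 113/120·5/113 = 1/24 ✓; 4 stages ⇒ order 4.

4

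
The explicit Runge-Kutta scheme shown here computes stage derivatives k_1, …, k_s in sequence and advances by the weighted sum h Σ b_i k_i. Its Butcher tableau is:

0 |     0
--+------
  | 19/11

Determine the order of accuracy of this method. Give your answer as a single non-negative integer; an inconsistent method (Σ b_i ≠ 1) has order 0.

b = (19/11)
c = (0)
Σ b_i: 19/11·1 = 19/11 ≠ 1 ⇒ order 0.

0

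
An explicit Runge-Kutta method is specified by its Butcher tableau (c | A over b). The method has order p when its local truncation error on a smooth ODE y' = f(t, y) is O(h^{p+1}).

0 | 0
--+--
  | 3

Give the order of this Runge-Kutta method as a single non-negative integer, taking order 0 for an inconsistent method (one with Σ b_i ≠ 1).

b = (3)
c = (0)
Σ b_i: 3·1 = 3 ≠ 1 ⇒ order 0.

0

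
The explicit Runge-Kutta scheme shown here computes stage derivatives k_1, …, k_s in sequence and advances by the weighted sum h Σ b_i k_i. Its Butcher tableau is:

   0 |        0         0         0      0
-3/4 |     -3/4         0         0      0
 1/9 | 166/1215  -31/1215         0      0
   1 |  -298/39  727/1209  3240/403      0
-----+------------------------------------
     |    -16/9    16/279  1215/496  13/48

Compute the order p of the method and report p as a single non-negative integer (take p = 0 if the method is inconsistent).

b = (-16/9, 16/279, 1215/496, 13/48)
c = (0, -3/4, 1/9, 1)
Ac = (0, 0, 31/1620, 23/52)
Σ b_i: (-16/9)·1 + 16/279·1 + 1215/496·1 + 13/48·1 = 1 ✓
b·c: 16/279·(-3/4) + 1215/496·1/9 + 13/48·1 = 1/2 ✓
b·c²: 16/279·9/16 + 1215/496·1/81 + 13/48·1 = 1/3 ✓
b·Ac: 1215/496·31/1620 + 13/48·23/52 = 1/6 ✓
b·c³: 16/279·(-27/64) + 1215/496·1/729 + 13/48·1 = 1/4 ✓
b·(c∘Ac): 1215/496·31/14580 + 13/48·23/52 = 1/8 ✓
b·Ac²: 1215/496·(-31/2160) + 13/48·7/16 = 1/12 ✓
b·A²c: 13/48·2/13 = 1/24 ✓; 4 stages ⇒ order 4.

4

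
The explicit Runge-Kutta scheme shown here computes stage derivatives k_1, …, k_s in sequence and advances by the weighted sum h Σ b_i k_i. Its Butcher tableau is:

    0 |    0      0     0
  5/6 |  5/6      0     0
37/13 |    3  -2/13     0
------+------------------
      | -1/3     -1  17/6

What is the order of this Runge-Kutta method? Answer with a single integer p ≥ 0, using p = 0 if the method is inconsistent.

0

b = (-1/3, -1, 17/6)
c = (0, 5/6, 37/13)
Ac = (0, 0, -5/39)
Σ b_i: (-1/3)·1 + (-1)·1 + 17/6·1 = 3/2 ≠ 1 ⇒ order 0.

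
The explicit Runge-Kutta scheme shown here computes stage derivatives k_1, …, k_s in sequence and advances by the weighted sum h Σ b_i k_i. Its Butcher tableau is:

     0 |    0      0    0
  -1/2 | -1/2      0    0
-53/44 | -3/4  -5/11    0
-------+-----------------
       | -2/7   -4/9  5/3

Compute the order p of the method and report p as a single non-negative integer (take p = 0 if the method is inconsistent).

0

b = (-2/7, -4/9, 5/3)
c = (0, -1/2, -53/44)
Ac = (0, 0, 5/22)
Σ b_i: (-2/7)·1 + (-4/9)·1 + 5/3·1 = 59/63 ≠ 1 ⇒ order 0.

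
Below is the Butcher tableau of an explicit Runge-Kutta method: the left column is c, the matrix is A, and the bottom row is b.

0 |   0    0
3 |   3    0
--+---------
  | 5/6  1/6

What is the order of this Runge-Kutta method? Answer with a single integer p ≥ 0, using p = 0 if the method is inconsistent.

b = (5/6, 1/6)
c = (0, 3)
Σ b_i: 5/6·1 + 1/6·1 = 1 ✓
b·c: 1/6·3 = 1/2 ✓; 2 stages ⇒ order 2.

2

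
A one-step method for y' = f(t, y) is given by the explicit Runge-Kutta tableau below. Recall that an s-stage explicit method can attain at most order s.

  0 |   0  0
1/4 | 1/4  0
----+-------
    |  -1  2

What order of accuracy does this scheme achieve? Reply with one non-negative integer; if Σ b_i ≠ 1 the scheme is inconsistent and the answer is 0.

2

b = (-1, 2)
c = (0, 1/4)
Σ b_i: (-1)·1 + 2·1 = 1 ✓
b·c: 2·1/4 = 1/2 ✓; 2 stages ⇒ order 2.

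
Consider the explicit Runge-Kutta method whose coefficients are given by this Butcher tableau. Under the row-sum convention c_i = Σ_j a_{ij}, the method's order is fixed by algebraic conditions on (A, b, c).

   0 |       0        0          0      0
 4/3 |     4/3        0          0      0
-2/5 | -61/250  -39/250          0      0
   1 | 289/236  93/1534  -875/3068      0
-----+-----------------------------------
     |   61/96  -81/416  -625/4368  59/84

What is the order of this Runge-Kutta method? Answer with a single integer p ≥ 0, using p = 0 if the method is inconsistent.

4

b = (61/96, -81/416, -625/4368, 59/84)
c = (0, 4/3, -2/5, 1)
Ac = (0, 0, -26/125, 23/118)
Σ b_i: 61/96·1 + (-81/416)·1 + (-625/4368)·1 + 59/84·1 = 1 ✓
b·c: (-81/416)·4/3 + (-625/4368)·(-2/5) + 59/84·1 = 1/2 ✓
b·c²: (-81/416)·16/9 + (-625/4368)·4/25 + 59/84·1 = 1/3 ✓
b·Ac: (-625/4368)·(-26/125) + 59/84·23/118 = 1/6 ✓
b·c³: (-81/416)·64/27 + (-625/4368)·(-8/125) + 59/84·1 = 1/4 ✓
b·(c∘Ac): (-625/4368)·52/625 + 59/84·23/118 = 1/8 ✓
b·Ac²: (-625/4368)·(-104/375) + 59/84·11/177 = 1/12 ✓
b·A²c: 59/84·7/118 = 1/24 ✓; 4 stages ⇒ order 4.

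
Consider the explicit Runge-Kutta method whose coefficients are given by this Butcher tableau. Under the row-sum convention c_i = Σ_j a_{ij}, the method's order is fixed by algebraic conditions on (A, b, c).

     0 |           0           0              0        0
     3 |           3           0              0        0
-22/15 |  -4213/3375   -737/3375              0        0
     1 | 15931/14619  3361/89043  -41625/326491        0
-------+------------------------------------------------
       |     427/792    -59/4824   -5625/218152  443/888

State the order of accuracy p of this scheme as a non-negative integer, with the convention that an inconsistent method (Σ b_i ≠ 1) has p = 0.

4

b = (427/792, -59/4824, -5625/218152, 443/888)
c = (0, 3, -22/15, 1)
Ac = (0, 0, -737/1125, 133/443)
Σ b_i: 427/792·1 + (-59/4824)·1 + (-5625/218152)·1 + 443/888·1 = 1 ✓
b·c: (-59/4824)·3 + (-5625/218152)·(-22/15) + 443/888·1 = 1/2 ✓
b·c²: (-59/4824)·9 + (-5625/218152)·484/225 + 443/888·1 = 1/3 ✓
b·Ac: (-5625/218152)·(-737/1125) + 443/888·133/443 = 1/6 ✓
b·c³: (-59/4824)·27 + (-5625/218152)·(-10648/3375) + 443/888·1 = 1/4 ✓
b·(c∘Ac): (-5625/218152)·16214/16875 + 443/888·133/443 = 1/8 ✓
b·Ac²: (-5625/218152)·(-737/375) + 443/888·29/443 = 1/12 ✓
b·A²c: 443/888·37/443 = 1/24 ✓; 4 stages ⇒ order 4.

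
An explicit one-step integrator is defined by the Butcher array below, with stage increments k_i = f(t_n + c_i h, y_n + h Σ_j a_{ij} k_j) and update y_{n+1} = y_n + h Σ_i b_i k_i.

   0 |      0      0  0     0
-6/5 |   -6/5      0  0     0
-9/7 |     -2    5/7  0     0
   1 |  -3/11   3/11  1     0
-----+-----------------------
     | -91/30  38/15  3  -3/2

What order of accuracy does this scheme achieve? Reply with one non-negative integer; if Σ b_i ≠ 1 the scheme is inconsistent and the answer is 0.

b = (-91/30, 38/15, 3, -3/2)
c = (0, -6/5, -9/7, 1)
Ac = (0, 0, -6/7, -621/385)
Σ b_i: (-91/30)·1 + 38/15·1 + 3·1 + (-3/2)·1 = 1 ✓
b·c: 38/15·(-6/5) + 3·(-9/7) + (-3/2)·1 = -2939/350 ≠ 1/2 ⇒ order 1.

1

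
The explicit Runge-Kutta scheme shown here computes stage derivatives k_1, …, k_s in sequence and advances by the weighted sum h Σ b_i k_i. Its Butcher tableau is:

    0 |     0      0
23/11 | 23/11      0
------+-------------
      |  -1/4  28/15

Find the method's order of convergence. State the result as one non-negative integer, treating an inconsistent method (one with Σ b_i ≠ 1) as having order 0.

0

b = (-1/4, 28/15)
c = (0, 23/11)
Σ b_i: (-1/4)·1 + 28/15·1 = 97/60 ≠ 1 ⇒ order 0.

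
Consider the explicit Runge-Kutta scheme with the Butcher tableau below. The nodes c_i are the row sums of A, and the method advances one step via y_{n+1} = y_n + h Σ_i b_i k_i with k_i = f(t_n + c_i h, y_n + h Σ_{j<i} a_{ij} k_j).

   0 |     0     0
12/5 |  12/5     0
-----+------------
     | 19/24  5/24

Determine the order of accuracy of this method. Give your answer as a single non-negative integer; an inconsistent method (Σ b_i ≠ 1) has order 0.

b = (19/24, 5/24)
c = (0, 12/5)
Σ b_i: 19/24·1 + 5/24·1 = 1 ✓
b·c: 5/24·12/5 = 1/2 ✓; 2 stages ⇒ order 2.

2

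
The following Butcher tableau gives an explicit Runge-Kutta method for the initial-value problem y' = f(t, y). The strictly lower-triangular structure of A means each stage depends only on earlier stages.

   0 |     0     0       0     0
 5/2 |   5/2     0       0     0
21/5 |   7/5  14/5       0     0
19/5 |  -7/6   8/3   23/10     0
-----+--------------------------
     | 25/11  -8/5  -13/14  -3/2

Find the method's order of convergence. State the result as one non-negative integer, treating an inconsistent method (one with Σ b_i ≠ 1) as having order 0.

0

b = (25/11, -8/5, -13/14, -3/2)
c = (0, 5/2, 21/5, 19/5)
Ac = (0, 0, 7, 2449/150)
Σ b_i: 25/11·1 + (-8/5)·1 + (-13/14)·1 + (-3/2)·1 = -676/385 ≠ 1 ⇒ order 0.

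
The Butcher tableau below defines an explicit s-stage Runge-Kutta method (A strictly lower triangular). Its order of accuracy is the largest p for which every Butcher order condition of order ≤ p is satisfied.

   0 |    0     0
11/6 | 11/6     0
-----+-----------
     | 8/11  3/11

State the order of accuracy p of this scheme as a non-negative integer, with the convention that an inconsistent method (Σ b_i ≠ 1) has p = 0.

2

b = (8/11, 3/11)
c = (0, 11/6)
Σ b_i: 8/11·1 + 3/11·1 = 1 ✓
b·c: 3/11·11/6 = 1/2 ✓; 2 stages ⇒ order 2.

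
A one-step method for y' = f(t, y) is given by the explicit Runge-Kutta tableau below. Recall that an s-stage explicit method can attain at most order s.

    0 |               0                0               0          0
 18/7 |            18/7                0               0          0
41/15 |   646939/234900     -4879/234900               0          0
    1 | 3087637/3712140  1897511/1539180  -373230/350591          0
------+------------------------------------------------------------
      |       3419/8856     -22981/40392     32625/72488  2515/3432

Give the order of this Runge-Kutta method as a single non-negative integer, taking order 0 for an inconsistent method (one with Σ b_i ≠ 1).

4

b = (3419/8856, -22981/40392, 32625/72488, 2515/3432)
c = (0, 18/7, 41/15, 1)
Ac = (0, 0, -697/13050, 1309/5030)
Σ b_i: 3419/8856·1 + (-22981/40392)·1 + 32625/72488·1 + 2515/3432·1 = 1 ✓
b·c: (-22981/40392)·18/7 + 32625/72488·41/15 + 2515/3432·1 = 1/2 ✓
b·c²: (-22981/40392)·324/49 + 32625/72488·1681/225 + 2515/3432·1 = 1/3 ✓
b·Ac: 32625/72488·(-697/13050) + 2515/3432·1309/5030 = 1/6 ✓
b·c³: (-22981/40392)·5832/343 + 32625/72488·68921/3375 + 2515/3432·1 = 1/4 ✓
b·(c∘Ac): 32625/72488·(-28577/195750) + 2515/3432·1309/5030 = 1/8 ✓
b·Ac²: 32625/72488·(-697/5075) + 2515/3432·3487/17605 = 1/12 ✓
b·A²c: 2515/3432·143/2515 = 1/24 ✓; 4 stages ⇒ order 4.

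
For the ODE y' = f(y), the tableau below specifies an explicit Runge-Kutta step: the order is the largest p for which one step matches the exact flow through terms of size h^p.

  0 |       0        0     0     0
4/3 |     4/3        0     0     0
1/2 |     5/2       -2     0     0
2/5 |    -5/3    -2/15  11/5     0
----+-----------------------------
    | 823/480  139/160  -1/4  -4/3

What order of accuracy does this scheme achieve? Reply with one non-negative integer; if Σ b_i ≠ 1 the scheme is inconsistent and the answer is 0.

b = (823/480, 139/160, -1/4, -4/3)
c = (0, 4/3, 1/2, 2/5)
Ac = (0, 0, -8/3, 83/90)
Σ b_i: 823/480·1 + 139/160·1 + (-1/4)·1 + (-4/3)·1 = 1 ✓
b·c: 139/160·4/3 + (-1/4)·1/2 + (-4/3)·2/5 = 1/2 ✓
b·c²: 139/160·16/9 + (-1/4)·1/4 + (-4/3)·4/25 = 4567/3600 ≠ 1/3 ⇒ order 2.
b·Ac: (-1/4)·(-8/3) + (-4/3)·83/90 = -76/135 ≠ 1/6

2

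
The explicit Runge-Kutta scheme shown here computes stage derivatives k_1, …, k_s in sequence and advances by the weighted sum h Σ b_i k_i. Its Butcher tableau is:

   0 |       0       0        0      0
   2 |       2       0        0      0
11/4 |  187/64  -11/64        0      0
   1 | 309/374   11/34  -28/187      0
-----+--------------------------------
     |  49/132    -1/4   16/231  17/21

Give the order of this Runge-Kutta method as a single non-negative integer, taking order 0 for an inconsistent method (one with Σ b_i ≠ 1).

4

b = (49/132, -1/4, 16/231, 17/21)
c = (0, 2, 11/4, 1)
Ac = (0, 0, -11/32, 4/17)
Σ b_i: 49/132·1 + (-1/4)·1 + 16/231·1 + 17/21·1 = 1 ✓
b·c: (-1/4)·2 + 16/231·11/4 + 17/21·1 = 1/2 ✓
b·c²: (-1/4)·4 + 16/231·121/16 + 17/21·1 = 1/3 ✓
b·Ac: 16/231·(-11/32) + 17/21·4/17 = 1/6 ✓
b·c³: (-1/4)·8 + 16/231·1331/64 + 17/21·1 = 1/4 ✓
b·(c∘Ac): 16/231·(-121/128) + 17/21·4/17 = 1/8 ✓
b·Ac²: 16/231·(-11/16) + 17/21·11/68 = 1/12 ✓
b·A²c: 17/21·7/136 = 1/24 ✓; 4 stages ⇒ order 4.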